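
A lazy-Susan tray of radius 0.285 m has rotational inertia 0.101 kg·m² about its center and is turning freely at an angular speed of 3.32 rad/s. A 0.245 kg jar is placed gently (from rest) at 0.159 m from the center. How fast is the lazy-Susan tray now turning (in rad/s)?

No external torque acts about the center; L_before = L_after.
Added inertia Σmr² = (0.245)(0.159)² = 0.006194 kg·m²; I_f = 0.1010 + 0.006194 = 0.1072 kg·m².
ω_f = I_p ω_i / I_f = (0.1010)(3.32) / 0.1072 = 3.128 rad/s.

ω_f ≈ 3.13 rad/s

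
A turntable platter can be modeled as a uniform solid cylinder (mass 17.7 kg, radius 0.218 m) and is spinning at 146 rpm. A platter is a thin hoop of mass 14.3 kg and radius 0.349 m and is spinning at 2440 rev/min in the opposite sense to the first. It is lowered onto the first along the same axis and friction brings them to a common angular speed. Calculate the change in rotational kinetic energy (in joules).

No external torque acts about the common axis, so total angular momentum is conserved.
Moments of inertia: I_A = ½(17.7)(0.218)² = 0.4206 kg·m²; I_B = (14.3)(0.349)² = 1.742 kg·m².
Taking A's sense as positive: L = (0.4206)(146) − (1.742)(2440) = -4188 kg·m²·rpm.
Combined I = 0.4206 + 1.742 = 2.162 kg·m².
ω_f = L / I = -4188 / 2.162 = -1937 rpm.
KE_i = ½ΣIω² = 56910 J; KE_f = ½(2.162)(202.8)² = 44490 J.

ΔKE ≈ -12400 J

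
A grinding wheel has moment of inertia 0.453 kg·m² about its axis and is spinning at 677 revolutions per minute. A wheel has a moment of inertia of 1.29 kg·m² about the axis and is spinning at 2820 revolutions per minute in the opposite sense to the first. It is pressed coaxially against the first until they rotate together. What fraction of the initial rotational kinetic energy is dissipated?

fraction ≈ 0.392

No external torque acts about the common axis, so total angular momentum is conserved.
Taking A's sense as positive: L = (0.4530)(677) − (1.290)(2820) = -3331 kg·m²·rpm.
Combined I = 0.4530 + 1.290 = 1.743 kg·m².
ω_f = L / I = -3331 / 1.743 = -1911 rpm.
KE_i = ½ΣIω² = 57390 J; KE_f = ½(1.743)(200.1)² = 34910 J.
Fraction dissipated = (KE_i − KE_f)/KE_i = 0.3917.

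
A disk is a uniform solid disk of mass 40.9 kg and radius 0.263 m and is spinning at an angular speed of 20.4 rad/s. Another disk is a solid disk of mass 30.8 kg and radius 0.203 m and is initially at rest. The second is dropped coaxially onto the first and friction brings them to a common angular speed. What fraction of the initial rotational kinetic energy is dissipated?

The coupling torques are internal; angular momentum about the shared axis is conserved.
Moments of inertia: I_A = ½(40.9)(0.263)² = 1.415 kg·m²; I_B = ½(30.8)(0.203)² = 0.6346 kg·m².
Taking A's sense as positive: L = (1.415)(20.4) = 28.86 kg·m²·rad/s.
Combined I = 1.415 + 0.6346 = 2.049 kg·m².
ω_f = L / I = 28.86 / 2.049 = 14.08 rad/s.
KE_i = ½ΣIω² = 294.3 J; KE_f = ½(2.049)(14.08)² = 203.2 J.
Fraction dissipated = (KE_i − KE_f)/KE_i = 0.3097.

fraction ≈ 0.310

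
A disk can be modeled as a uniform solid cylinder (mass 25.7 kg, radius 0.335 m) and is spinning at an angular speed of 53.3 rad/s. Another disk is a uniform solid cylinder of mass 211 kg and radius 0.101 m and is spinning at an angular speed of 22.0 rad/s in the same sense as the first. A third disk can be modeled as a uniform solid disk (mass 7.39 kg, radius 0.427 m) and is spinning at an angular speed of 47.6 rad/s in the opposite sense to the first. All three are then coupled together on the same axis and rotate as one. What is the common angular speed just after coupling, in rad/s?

|ω_f| ≈ 21.5 rad/s

The coupling torques are internal; angular momentum about the shared axis is conserved.
Moments of inertia: I_A = ½(25.7)(0.335)² = 1.442 kg·m²; I_B = ½(211)(0.101)² = 1.076 kg·m²; I_C = ½(7.39)(0.427)² = 0.6737 kg·m².
Taking A's sense as positive: L = (1.442)(53.3) + (1.076)(22.0) − (0.6737)(47.6) = 68.47 kg·m²·rad/s.
Combined I = 1.442 + 1.076 + 0.6737 = 3.192 kg·m².
ω_f = L / I = 68.47 / 3.192 = 21.45 rad/s.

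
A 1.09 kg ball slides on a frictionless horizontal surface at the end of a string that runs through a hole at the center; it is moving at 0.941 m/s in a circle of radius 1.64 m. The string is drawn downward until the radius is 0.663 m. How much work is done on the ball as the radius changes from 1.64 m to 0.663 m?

W ≈ 2.47 J

The only horizontal force on the mass is along the cord (radial), so it exerts no torque about the hole and angular momentum m v r is conserved.
v₂ = v₁ r₁ / r₂ = (0.941)(1.64) / (0.663) = 2.328 m/s.
W = ΔKE = ½m(v₂² − v₁²) = 2.470 J.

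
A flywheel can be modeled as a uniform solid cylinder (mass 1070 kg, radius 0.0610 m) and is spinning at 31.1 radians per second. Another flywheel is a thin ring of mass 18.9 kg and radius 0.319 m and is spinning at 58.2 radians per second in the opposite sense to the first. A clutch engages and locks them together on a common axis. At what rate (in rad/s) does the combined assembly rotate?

No external torque acts about the common axis, so total angular momentum is conserved.
Moments of inertia: I_A = ½(1070)(0.0610)² = 1.991 kg·m²; I_B = (18.9)(0.319)² = 1.923 kg·m².
Taking A's sense as positive: L = (1.991)(31.1) − (1.923)(58.2) = -50.02 kg·m²·rad/s.
Combined I = 1.991 + 1.923 = 3.914 kg·m².
ω_f = L / I = -50.02 / 3.914 = -12.78 rad/s.

|ω_f| ≈ 12.8 rad/s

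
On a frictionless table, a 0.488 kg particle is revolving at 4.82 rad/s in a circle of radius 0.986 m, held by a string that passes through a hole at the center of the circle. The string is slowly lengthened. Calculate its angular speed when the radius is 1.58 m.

ω₂ ≈ 1.88 rad/s

The constraining force is radial, so m r² ω about the center is conserved.
ω₂ = ω₁ (r₁/r₂)² = (4.82)(0.986/1.58)² = 1.877 rad/s.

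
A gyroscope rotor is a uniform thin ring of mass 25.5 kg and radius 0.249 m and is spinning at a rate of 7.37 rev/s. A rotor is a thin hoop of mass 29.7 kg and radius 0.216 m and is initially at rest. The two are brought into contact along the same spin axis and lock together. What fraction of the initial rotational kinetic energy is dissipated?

fraction ≈ 0.467

The coupling torques are internal; angular momentum about the shared axis is conserved.
Moments of inertia: I_A = (25.5)(0.249)² = 1.581 kg·m²; I_B = (29.7)(0.216)² = 1.386 kg·m².
Taking A's sense as positive: L = (1.581)(7.37) = 11.65 kg·m²·rev/s.
Combined I = 1.581 + 1.386 = 2.967 kg·m².
ω_f = L / I = 11.65 / 2.967 = 3.928 rev/s.
KE_i = ½ΣIω² = 1695 J; KE_f = ½(2.967)(24.68)² = 903.4 J.
Fraction dissipated = (KE_i − KE_f)/KE_i = 0.4671.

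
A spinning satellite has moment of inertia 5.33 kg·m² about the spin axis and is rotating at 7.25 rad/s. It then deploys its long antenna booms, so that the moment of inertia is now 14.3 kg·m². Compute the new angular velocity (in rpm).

ω₂ ≈ 25.8 rpm

Angular momentum about the spin axis is conserved since the torque about it is zero.
ω₂ = I₁ω₁ / I₂ = (5.330)(7.25 rad/s) / (14.30) = 2.702 rad/s = 25.80 rpm.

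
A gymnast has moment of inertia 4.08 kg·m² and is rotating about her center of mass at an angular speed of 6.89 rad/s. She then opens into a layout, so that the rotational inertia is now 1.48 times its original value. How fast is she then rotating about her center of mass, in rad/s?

Angular momentum about the spin axis is conserved since the torque about it is zero.
I₂ = 1.48 × 4.08 = 6.038 kg·m².
ω₂ = I₁ω₁ / I₂ = (4.080)(6.89 rad/s) / (6.038) = 4.655 rad/s.

ω₂ ≈ 4.66 rad/s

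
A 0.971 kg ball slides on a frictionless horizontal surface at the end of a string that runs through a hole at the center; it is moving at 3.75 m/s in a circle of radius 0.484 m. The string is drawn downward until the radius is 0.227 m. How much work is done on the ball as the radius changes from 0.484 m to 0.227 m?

W ≈ 24.2 J

The only horizontal force on the mass is along the cord (radial), so it exerts no torque about the hole and angular momentum m v r is conserved.
v₂ = v₁ r₁ / r₂ = (3.75)(0.484) / (0.227) = 7.996 m/s.
W = ΔKE = ½m(v₂² − v₁²) = 24.21 J.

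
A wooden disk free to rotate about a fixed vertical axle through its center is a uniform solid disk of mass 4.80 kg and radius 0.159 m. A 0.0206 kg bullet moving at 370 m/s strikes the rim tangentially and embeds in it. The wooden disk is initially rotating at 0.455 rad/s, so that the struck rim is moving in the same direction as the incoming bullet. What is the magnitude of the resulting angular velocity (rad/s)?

The axle reaction passes through the axle and exerts no torque about it; angular momentum about the axle is conserved through the impact.
I_p = ½(4.80)(0.159)² = 0.06067 kg·m². Taking the sense of the bullet's angular momentum as positive, L_{bullet} = m v R = (0.0206)(370)(0.159) = 1.212 kg·m²/s.
L_i = +I_p ω_p + m v R = +(0.06067)(0.455) + 1.212 = 1.240 kg·m²/s.
After sticking, I_f = I_p + m R² = 0.06067 + (0.0206)(0.159)² = 0.06120 kg·m².
ω_f = L_i / I_f = 1.240 / 0.06120 = 20.25 rad/s.

|ω_f| ≈ 20.3 rad/s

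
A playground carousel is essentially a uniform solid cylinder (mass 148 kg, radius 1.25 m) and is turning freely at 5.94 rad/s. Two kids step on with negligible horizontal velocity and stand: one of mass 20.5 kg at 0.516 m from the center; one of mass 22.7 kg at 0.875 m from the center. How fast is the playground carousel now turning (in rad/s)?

ω_f ≈ 4.96 rad/s

The added mass arrives with no angular momentum about the center, and any external torque about the center is negligible, so the system's angular momentum is conserved.
I_p = ½(148)(1.25)² = 115.6 kg·m².
Added inertia Σmr² = (20.5)(0.516)² + (22.7)(0.875)² = 22.84 kg·m²; I_f = 115.6 + 22.84 = 138.5 kg·m².
ω_f = I_p ω_i / I_f = (115.6)(5.94) / 138.5 = 4.960 rad/s.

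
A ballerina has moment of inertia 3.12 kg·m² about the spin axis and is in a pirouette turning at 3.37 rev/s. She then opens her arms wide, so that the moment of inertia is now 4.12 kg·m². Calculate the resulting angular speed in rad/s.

Angular momentum about the spin axis is conserved since the torque about it is zero.
ω₂ = I₁ω₁ / I₂ = (3.120)(3.37 rev/s) / (4.120) = 2.552 rev/s = 16.03 rad/s.

ω₂ ≈ 16.0 rad/s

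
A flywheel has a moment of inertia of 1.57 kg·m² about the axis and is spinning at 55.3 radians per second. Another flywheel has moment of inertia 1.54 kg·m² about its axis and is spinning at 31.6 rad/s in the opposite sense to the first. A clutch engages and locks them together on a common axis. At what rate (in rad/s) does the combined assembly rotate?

The coupling torques are internal; angular momentum about the shared axis is conserved.
Taking A's sense as positive: L = (1.570)(55.3) − (1.540)(31.6) = 38.16 kg·m²·rad/s.
Combined I = 1.570 + 1.540 = 3.110 kg·m².
ω_f = L / I = 38.16 / 3.110 = 12.27 rad/s.

|ω_f| ≈ 12.3 rad/s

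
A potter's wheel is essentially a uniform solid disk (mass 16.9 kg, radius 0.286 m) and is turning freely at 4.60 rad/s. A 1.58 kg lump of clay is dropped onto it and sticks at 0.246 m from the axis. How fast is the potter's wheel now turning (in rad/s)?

ω_f ≈ 4.04 rad/s

No external torque acts about the axis; L_before = L_after.
I_p = ½(16.9)(0.286)² = 0.6912 kg·m².
Added inertia Σmr² = (1.58)(0.246)² = 0.09562 kg·m²; I_f = 0.6912 + 0.09562 = 0.7868 kg·m².
ω_f = I_p ω_i / I_f = (0.6912)(4.60) / 0.7868 = 4.041 rad/s.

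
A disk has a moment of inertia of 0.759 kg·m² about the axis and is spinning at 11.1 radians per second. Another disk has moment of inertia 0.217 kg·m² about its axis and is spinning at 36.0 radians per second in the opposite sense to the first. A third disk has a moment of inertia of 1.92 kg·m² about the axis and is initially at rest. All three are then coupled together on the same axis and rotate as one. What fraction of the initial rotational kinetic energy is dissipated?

fraction ≈ 1.00

No external torque acts about the common axis, so total angular momentum is conserved.
Taking A's sense as positive: L = (0.7590)(11.1) − (0.2170)(36.0) = 0.6129 kg·m²·rad/s.
Combined I = 0.7590 + 0.2170 + 1.920 = 2.896 kg·m².
ω_f = L / I = 0.6129 / 2.896 = 0.2116 rad/s.
KE_i = ½ΣIω² = 187.4 J; KE_f = ½(2.896)(0.2116)² = 0.06486 J.
Fraction dissipated = (KE_i − KE_f)/KE_i = 0.9997.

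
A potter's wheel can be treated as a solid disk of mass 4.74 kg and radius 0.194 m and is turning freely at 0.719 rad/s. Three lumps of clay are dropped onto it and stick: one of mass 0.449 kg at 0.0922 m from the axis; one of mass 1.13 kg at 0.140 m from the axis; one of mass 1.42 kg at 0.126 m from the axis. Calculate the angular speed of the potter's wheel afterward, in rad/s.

ω_f ≈ 0.466 rad/s

The added mass arrives with no angular momentum about the axis, and any external torque about the axis is negligible, so the system's angular momentum is conserved.
I_p = ½(4.74)(0.194)² = 0.08920 kg·m².
Added inertia Σmr² = (0.449)(0.0922)² + (1.13)(0.140)² + (1.42)(0.126)² = 0.04851 kg·m²; I_f = 0.08920 + 0.04851 = 0.1377 kg·m².
ω_f = I_p ω_i / I_f = (0.08920)(0.719) / 0.1377 = 0.4657 rad/s.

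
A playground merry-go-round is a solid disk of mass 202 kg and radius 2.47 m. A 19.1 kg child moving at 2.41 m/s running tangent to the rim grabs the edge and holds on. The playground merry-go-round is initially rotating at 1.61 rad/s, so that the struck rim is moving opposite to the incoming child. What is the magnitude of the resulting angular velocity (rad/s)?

About the axle the impulsive forces during the collision are internal, so angular momentum about that axis is conserved.
I_p = ½(202)(2.47)² = 616.2 kg·m². Taking the sense of the child's angular momentum as positive, L_{child} = m v R = (19.1)(2.41)(2.47) = 113.7 kg·m²/s.
L_i = −I_p ω_p + m v R = −(616.2)(1.61) + 113.7 = -878.4 kg·m²/s.
After sticking, I_f = I_p + m R² = 616.2 + (19.1)(2.47)² = 732.7 kg·m².
ω_f = L_i / I_f = -878.4 / 732.7 = -1.199 rad/s.

|ω_f| ≈ 1.20 rad/s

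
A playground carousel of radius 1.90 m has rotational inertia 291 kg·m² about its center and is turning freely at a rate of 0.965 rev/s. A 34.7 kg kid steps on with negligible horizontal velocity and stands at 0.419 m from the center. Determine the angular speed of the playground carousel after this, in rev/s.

No external torque acts about the center; L_before = L_after.
Added inertia Σmr² = (34.7)(0.419)² = 6.092 kg·m²; I_f = 291.0 + 6.092 = 297.1 kg·m².
ω_f = I_p ω_i / I_f = (291.0)(0.965) / 297.1 = 0.9452 rev/s.

ω_f ≈ 0.945 rev/s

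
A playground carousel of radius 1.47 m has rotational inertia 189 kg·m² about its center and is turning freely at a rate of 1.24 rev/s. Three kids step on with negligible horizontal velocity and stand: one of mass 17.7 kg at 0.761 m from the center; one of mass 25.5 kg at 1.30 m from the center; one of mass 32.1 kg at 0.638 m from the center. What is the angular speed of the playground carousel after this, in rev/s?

No external torque acts about the center; L_before = L_after.
Added inertia Σmr² = (17.7)(0.761)² + (25.5)(1.30)² + (32.1)(0.638)² = 66.41 kg·m²; I_f = 189.0 + 66.41 = 255.4 kg·m².
ω_f = I_p ω_i / I_f = (189.0)(1.24) / 255.4 = 0.9176 rev/s.

ω_f ≈ 0.918 rev/s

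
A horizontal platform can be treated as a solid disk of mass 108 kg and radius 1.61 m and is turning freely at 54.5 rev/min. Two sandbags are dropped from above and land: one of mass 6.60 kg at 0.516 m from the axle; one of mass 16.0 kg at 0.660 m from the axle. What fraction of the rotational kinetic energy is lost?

The added mass arrives with no angular momentum about the axle, and any external torque about the axle is negligible, so the system's angular momentum is conserved.
I_p = ½(108)(1.61)² = 140.0 kg·m².
Added inertia Σmr² = (6.60)(0.516)² + (16.0)(0.660)² = 8.727 kg·m²; I_f = 140.0 + 8.727 = 148.7 kg·m².
ω_f = I_p ω_i / I_f = (140.0)(54.5) / 148.7 = 51.30 rpm.
KE_i = ½(140.0)(5.707 rad/s)² = 2280 J; KE_f = ½(148.7)(5.372)² = 2146 J.
Fraction lost = 0.05869.

fraction ≈ 0.0587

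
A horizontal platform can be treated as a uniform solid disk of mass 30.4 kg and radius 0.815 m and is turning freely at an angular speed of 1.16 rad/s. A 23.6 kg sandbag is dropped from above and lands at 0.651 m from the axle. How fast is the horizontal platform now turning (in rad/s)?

ω_f ≈ 0.583 rad/s

No external torque acts about the axle; L_before = L_after.
I_p = ½(30.4)(0.815)² = 10.10 kg·m².
Added inertia Σmr² = (23.6)(0.651)² = 10.00 kg·m²; I_f = 10.10 + 10.00 = 20.10 kg·m².
ω_f = I_p ω_i / I_f = (10.10)(1.16) / 20.10 = 0.5827 rad/s.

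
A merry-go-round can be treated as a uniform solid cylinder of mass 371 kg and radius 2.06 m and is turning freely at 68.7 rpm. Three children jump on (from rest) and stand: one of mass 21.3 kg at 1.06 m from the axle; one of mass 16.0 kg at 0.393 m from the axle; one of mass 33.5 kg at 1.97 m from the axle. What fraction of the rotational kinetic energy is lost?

fraction ≈ 0.166

No external torque acts about the axle; L_before = L_after.
I_p = ½(371)(2.06)² = 787.2 kg·m².
Added inertia Σmr² = (21.3)(1.06)² + (16.0)(0.393)² + (33.5)(1.97)² = 156.4 kg·m²; I_f = 787.2 + 156.4 = 943.6 kg·m².
ω_f = I_p ω_i / I_f = (787.2)(68.7) / 943.6 = 57.31 rpm.
KE_i = ½(787.2)(7.194 rad/s)² = 20370 J; KE_f = ½(943.6)(6.002)² = 16990 J.
Fraction lost = 0.1658.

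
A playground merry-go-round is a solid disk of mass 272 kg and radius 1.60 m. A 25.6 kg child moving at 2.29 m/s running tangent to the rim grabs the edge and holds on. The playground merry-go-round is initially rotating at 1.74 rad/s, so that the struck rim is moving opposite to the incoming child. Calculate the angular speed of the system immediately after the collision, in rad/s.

About the axle the impulsive forces during the collision are internal, so angular momentum about that axis is conserved.
I_p = ½(272)(1.60)² = 348.2 kg·m². Taking the sense of the child's angular momentum as positive, L_{child} = m v R = (25.6)(2.29)(1.60) = 93.80 kg·m²/s.
L_i = −I_p ω_p + m v R = −(348.2)(1.74) + 93.80 = -512.0 kg·m²/s.
After sticking, I_f = I_p + m R² = 348.2 + (25.6)(1.60)² = 413.7 kg·m².
ω_f = L_i / I_f = -512.0 / 413.7 = -1.238 rad/s.

|ω_f| ≈ 1.24 rad/s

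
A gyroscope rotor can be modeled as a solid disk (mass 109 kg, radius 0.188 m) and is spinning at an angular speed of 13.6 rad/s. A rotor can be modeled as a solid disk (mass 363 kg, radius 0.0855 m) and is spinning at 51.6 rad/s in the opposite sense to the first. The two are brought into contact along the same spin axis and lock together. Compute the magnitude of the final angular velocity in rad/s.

|ω_f| ≈ 13.0 rad/s

No external torque acts about the common axis, so total angular momentum is conserved.
Moments of inertia: I_A = ½(109)(0.188)² = 1.926 kg·m²; I_B = ½(363)(0.0855)² = 1.327 kg·m².
Taking A's sense as positive: L = (1.926)(13.6) − (1.327)(51.6) = -42.27 kg·m²·rad/s.
Combined I = 1.926 + 1.327 = 3.253 kg·m².
ω_f = L / I = -42.27 / 3.253 = -12.99 rad/s.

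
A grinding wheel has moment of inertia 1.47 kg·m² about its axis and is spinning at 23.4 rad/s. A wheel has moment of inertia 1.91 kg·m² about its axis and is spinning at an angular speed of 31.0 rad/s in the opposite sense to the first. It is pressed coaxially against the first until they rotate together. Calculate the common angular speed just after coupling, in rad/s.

The coupling torques are internal; angular momentum about the shared axis is conserved.
Taking A's sense as positive: L = (1.470)(23.4) − (1.910)(31.0) = -24.81 kg·m²·rad/s.
Combined I = 1.470 + 1.910 = 3.380 kg·m².
ω_f = L / I = -24.81 / 3.380 = -7.341 rad/s.

|ω_f| ≈ 7.34 rad/s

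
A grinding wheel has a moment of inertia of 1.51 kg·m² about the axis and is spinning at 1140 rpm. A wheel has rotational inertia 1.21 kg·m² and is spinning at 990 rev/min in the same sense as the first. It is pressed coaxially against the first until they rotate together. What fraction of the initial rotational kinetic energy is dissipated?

The coupling torques are internal; angular momentum about the shared axis is conserved.
Taking A's sense as positive: L = (1.510)(1140) + (1.210)(990) = 2919 kg·m²·rpm.
Combined I = 1.510 + 1.210 = 2.720 kg·m².
ω_f = L / I = 2919 / 2.720 = 1073 rpm.
KE_i = ½ΣIω² = 17260 J; KE_f = ½(2.720)(112.4)² = 17180 J.
Fraction dissipated = (KE_i − KE_f)/KE_i = 0.004801.

fraction ≈ 0.00480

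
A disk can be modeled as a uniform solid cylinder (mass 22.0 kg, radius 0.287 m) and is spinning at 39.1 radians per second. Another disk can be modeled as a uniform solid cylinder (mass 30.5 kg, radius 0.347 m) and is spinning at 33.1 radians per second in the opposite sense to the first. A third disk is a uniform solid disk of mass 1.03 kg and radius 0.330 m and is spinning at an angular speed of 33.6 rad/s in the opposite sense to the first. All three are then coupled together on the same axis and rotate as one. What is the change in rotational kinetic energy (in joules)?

The coupling torques are internal; angular momentum about the shared axis is conserved.
Moments of inertia: I_A = ½(22.0)(0.287)² = 0.9061 kg·m²; I_B = ½(30.5)(0.347)² = 1.836 kg·m²; I_C = ½(1.03)(0.330)² = 0.05608 kg·m².
Taking A's sense as positive: L = (0.9061)(39.1) − (1.836)(33.1) − (0.05608)(33.6) = -27.24 kg·m²·rad/s.
Combined I = 0.9061 + 1.836 + 0.05608 = 2.798 kg·m².
ω_f = L / I = -27.24 / 2.798 = -9.733 rad/s.
KE_i = ½ΣIω² = 1730 J; KE_f = ½(2.798)(9.733)² = 132.6 J.

ΔKE ≈ -1600 J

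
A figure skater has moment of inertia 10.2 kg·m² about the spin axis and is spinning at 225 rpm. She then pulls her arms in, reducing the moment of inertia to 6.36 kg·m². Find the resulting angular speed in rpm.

ω₂ ≈ 361 rpm

No external torque acts about the spin axis, so angular momentum is conserved.
ω₂ = I₁ω₁ / I₂ = (10.20)(225 rpm) / (6.360) = 360.8 rpm.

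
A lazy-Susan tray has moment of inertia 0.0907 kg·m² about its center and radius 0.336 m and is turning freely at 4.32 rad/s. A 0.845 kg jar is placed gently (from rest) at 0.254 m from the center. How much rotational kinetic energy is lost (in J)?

The added mass arrives with no angular momentum about the center, and any external torque about the center is negligible, so the system's angular momentum is conserved.
Added inertia Σmr² = (0.845)(0.254)² = 0.05452 kg·m²; I_f = 0.09070 + 0.05452 = 0.1452 kg·m².
ω_f = I_p ω_i / I_f = (0.09070)(4.32) / 0.1452 = 2.698 rad/s.
KE_i = ½(0.09070)(4.320 rad/s)² = 0.8463 J; KE_f = ½(0.1452)(2.698)² = 0.5286 J.

energy lost ≈ 0.318 J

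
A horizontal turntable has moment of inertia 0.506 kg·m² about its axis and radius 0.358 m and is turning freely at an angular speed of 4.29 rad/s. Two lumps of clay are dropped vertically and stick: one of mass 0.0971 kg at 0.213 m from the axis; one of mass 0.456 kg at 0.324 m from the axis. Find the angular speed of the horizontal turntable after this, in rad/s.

The added mass arrives with no angular momentum about the axis, and any external torque about the axis is negligible, so the system's angular momentum is conserved.
Added inertia Σmr² = (0.0971)(0.213)² + (0.456)(0.324)² = 0.05227 kg·m²; I_f = 0.5060 + 0.05227 = 0.5583 kg·m².
ω_f = I_p ω_i / I_f = (0.5060)(4.29) / 0.5583 = 3.888 rad/s.

ω_f ≈ 3.89 rad/s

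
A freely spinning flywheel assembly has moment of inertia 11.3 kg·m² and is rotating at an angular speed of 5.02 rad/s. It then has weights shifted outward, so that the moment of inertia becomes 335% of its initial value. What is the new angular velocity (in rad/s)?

With no external torque about the axis, L is conserved: I₁ω₁ = I₂ω₂.
I₂ = 3.35 × 11.3 = 37.86 kg·m².
ω₂ = I₁ω₁ / I₂ = (11.30)(5.02 rad/s) / (37.86) = 1.499 rad/s.

ω₂ ≈ 1.50 rad/s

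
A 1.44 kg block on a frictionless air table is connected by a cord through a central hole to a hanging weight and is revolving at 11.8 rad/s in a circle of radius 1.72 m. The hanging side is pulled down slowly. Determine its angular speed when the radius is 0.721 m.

ω₂ ≈ 67.2 rad/s

The constraining force is radial, so m r² ω about the center is conserved.
ω₂ = ω₁ (r₁/r₂)² = (11.8)(1.72/0.721)² = 67.15 rad/s.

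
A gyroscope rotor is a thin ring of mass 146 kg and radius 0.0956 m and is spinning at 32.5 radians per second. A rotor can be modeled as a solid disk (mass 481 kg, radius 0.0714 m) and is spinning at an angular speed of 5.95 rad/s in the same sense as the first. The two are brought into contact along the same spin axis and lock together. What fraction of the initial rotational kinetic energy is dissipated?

The coupling torques are internal; angular momentum about the shared axis is conserved.
Moments of inertia: I_A = (146)(0.0956)² = 1.334 kg·m²; I_B = ½(481)(0.0714)² = 1.226 kg·m².
Taking A's sense as positive: L = (1.334)(32.5) + (1.226)(5.95) = 50.66 kg·m²·rad/s.
Combined I = 1.334 + 1.226 = 2.560 kg·m².
ω_f = L / I = 50.66 / 2.560 = 19.79 rad/s.
KE_i = ½ΣIω² = 726.4 J; KE_f = ½(2.560)(19.79)² = 501.2 J.
Fraction dissipated = (KE_i − KE_f)/KE_i = 0.3100.

fraction ≈ 0.310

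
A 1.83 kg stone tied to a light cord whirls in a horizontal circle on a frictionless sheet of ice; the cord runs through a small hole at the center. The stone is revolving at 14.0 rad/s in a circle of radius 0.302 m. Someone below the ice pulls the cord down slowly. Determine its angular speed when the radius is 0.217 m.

The constraining force is radial, so m r² ω about the center is conserved.
ω₂ = ω₁ (r₁/r₂)² = (14.0)(0.302/0.217)² = 27.12 rad/s.

ω₂ ≈ 27.1 rad/s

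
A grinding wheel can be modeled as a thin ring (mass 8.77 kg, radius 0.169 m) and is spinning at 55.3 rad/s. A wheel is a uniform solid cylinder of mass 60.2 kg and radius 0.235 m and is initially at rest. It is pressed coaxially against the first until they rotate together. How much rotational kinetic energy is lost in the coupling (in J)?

ΔKE lost ≈ 333 J

The coupling torques are internal; angular momentum about the shared axis is conserved.
Moments of inertia: I_A = (8.77)(0.169)² = 0.2505 kg·m²; I_B = ½(60.2)(0.235)² = 1.662 kg·m².
Taking A's sense as positive: L = (0.2505)(55.3) = 13.85 kg·m²·rad/s.
Combined I = 0.2505 + 1.662 = 1.913 kg·m².
ω_f = L / I = 13.85 / 1.913 = 7.242 rad/s.
KE_i = ½ΣIω² = 383.0 J; KE_f = ½(1.913)(7.242)² = 50.15 J.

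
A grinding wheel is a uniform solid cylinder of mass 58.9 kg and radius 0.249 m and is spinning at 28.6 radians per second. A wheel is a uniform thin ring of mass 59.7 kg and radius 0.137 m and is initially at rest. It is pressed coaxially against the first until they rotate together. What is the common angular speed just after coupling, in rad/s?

No external torque acts about the common axis, so total angular momentum is conserved.
Moments of inertia: I_A = ½(58.9)(0.249)² = 1.826 kg·m²; I_B = (59.7)(0.137)² = 1.121 kg·m².
Taking A's sense as positive: L = (1.826)(28.6) = 52.22 kg·m²·rad/s.
Combined I = 1.826 + 1.121 = 2.946 kg·m².
ω_f = L / I = 52.22 / 2.946 = 17.72 rad/s.

|ω_f| ≈ 17.7 rad/s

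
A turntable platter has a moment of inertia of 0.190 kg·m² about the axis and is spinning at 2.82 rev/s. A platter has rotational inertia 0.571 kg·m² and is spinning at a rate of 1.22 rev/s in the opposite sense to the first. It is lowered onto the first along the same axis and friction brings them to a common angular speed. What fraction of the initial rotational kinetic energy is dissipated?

No external torque acts about the common axis, so total angular momentum is conserved.
Taking A's sense as positive: L = (0.1900)(2.82) − (0.5710)(1.22) = -0.1608 kg·m²·rev/s.
Combined I = 0.1900 + 0.5710 = 0.7610 kg·m².
ω_f = L / I = -0.1608 / 0.7610 = -0.2113 rev/s.
KE_i = ½ΣIω² = 46.60 J; KE_f = ½(0.7610)(1.328)² = 0.6708 J.
Fraction dissipated = (KE_i − KE_f)/KE_i = 0.9856.

fraction ≈ 0.986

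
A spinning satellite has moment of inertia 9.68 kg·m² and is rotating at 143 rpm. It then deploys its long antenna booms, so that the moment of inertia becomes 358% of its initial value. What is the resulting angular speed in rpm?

ω₂ ≈ 39.9 rpm

Angular momentum about the spin axis is conserved since the torque about it is zero.
I₂ = 3.58 × 9.68 = 34.65 kg·m².
ω₂ = I₁ω₁ / I₂ = (9.680)(143 rpm) / (34.65) = 39.94 rpm.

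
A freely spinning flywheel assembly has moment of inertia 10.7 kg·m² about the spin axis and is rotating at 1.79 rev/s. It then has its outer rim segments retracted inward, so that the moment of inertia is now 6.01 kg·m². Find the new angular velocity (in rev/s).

ω₂ ≈ 3.19 rev/s

No external torque acts about the spin axis, so angular momentum is conserved.
ω₂ = I₁ω₁ / I₂ = (10.70)(1.79 rev/s) / (6.010) = 3.187 rev/s.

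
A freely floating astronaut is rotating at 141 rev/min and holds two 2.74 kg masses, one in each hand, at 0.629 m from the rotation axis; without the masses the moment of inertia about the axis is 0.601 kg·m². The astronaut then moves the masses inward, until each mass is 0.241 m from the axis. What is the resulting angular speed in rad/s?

ω₂ ≈ 44.5 rad/s

Angular momentum about the spin axis is conserved since the torque about it is zero.
I₁ = 0.601 + 2(2.74)(0.629)² = 2.769 kg·m²; I₂ = 0.601 + 2(2.74)(0.241)² = 0.9193 kg·m².
ω₂ = I₁ω₁ / I₂ = (2.769)(141 rpm) / (0.9193) = 424.7 rpm = 44.48 rad/s.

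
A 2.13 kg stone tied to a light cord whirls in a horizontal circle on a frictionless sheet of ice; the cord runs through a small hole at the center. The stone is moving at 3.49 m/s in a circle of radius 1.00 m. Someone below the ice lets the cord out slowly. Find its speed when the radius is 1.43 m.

v₂ ≈ 2.44 m/s

The only horizontal force on the mass is along the cord (radial), so it exerts no torque about the hole and angular momentum m v r is conserved.
v₂ = v₁ r₁ / r₂ = (3.49)(1.00) / (1.43) = 2.441 m/s.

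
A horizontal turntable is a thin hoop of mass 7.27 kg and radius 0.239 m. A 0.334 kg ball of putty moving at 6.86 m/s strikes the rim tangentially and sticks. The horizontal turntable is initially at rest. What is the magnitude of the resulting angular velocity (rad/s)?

|ω_f| ≈ 1.26 rad/s

About the axle the impulsive forces during the collision are internal, so angular momentum about that axis is conserved.
I_p = (7.27)(0.239)² = 0.4153 kg·m². Taking the sense of the ball of putty's angular momentum as positive, L_{ball} = m v R = (0.334)(6.86)(0.239) = 0.5476 kg·m²/s.
L_i = 0 + 0.5476 = 0.5476 kg·m²/s.
After sticking, I_f = I_p + m R² = 0.4153 + (0.334)(0.239)² = 0.4343 kg·m².
ω_f = L_i / I_f = 0.5476 / 0.4343 = 1.261 rad/s.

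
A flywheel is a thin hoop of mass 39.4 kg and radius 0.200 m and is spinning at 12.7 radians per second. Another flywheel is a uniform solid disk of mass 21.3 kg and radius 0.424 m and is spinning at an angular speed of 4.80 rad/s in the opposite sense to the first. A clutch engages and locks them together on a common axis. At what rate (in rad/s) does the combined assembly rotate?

|ω_f| ≈ 3.10 rad/s

The coupling torques are internal; angular momentum about the shared axis is conserved.
Moments of inertia: I_A = (39.4)(0.200)² = 1.576 kg·m²; I_B = ½(21.3)(0.424)² = 1.915 kg·m².
Taking A's sense as positive: L = (1.576)(12.7) − (1.915)(4.80) = 10.83 kg·m²·rad/s.
Combined I = 1.576 + 1.915 = 3.491 kg·m².
ω_f = L / I = 10.83 / 3.491 = 3.101 rad/s.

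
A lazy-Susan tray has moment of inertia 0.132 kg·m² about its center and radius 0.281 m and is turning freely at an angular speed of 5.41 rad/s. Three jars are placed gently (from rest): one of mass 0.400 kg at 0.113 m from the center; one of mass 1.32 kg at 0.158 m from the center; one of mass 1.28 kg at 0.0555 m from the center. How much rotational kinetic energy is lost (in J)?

energy lost ≈ 0.466 J

No external torque acts about the center; L_before = L_after.
Added inertia Σmr² = (0.400)(0.113)² + (1.32)(0.158)² + (1.28)(0.0555)² = 0.04200 kg·m²; I_f = 0.1320 + 0.04200 = 0.1740 kg·m².
ω_f = I_p ω_i / I_f = (0.1320)(5.41) / 0.1740 = 4.104 rad/s.
KE_i = ½(0.1320)(5.410 rad/s)² = 1.932 J; KE_f = ½(0.1740)(4.104)² = 1.465 J.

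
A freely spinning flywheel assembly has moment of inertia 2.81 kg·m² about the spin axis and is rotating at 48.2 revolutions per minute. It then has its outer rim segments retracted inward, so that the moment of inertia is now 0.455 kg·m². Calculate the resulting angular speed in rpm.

ω₂ ≈ 298 rpm

With no external torque about the axis, L is conserved: I₁ω₁ = I₂ω₂.
ω₂ = I₁ω₁ / I₂ = (2.810)(48.2 rpm) / (0.4550) = 297.7 rpm.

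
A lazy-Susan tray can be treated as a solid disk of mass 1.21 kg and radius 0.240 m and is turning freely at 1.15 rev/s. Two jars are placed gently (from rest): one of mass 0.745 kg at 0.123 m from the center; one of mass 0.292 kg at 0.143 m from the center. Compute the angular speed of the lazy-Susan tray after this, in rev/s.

No external torque acts about the center; L_before = L_after.
I_p = ½(1.21)(0.240)² = 0.03485 kg·m².
Added inertia Σmr² = (0.745)(0.123)² + (0.292)(0.143)² = 0.01724 kg·m²; I_f = 0.03485 + 0.01724 = 0.05209 kg·m².
ω_f = I_p ω_i / I_f = (0.03485)(1.15) / 0.05209 = 0.7693 rev/s.

ω_f ≈ 0.769 rev/s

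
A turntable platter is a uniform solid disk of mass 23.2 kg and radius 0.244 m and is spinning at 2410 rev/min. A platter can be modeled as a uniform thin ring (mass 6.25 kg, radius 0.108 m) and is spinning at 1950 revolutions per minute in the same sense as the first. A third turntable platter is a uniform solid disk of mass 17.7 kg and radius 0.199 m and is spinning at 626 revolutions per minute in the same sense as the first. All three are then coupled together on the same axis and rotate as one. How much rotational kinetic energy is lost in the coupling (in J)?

The coupling torques are internal; angular momentum about the shared axis is conserved.
Moments of inertia: I_A = ½(23.2)(0.244)² = 0.6906 kg·m²; I_B = (6.25)(0.108)² = 0.07290 kg·m²; I_C = ½(17.7)(0.199)² = 0.3505 kg·m².
Taking A's sense as positive: L = (0.6906)(2410) + (0.07290)(1950) + (0.3505)(626) = 2026 kg·m²·rpm.
Combined I = 0.6906 + 0.07290 + 0.3505 = 1.114 kg·m².
ω_f = L / I = 2026 / 1.114 = 1819 rpm.
KE_i = ½ΣIω² = 24270 J; KE_f = ½(1.114)(190.4)² = 20200 J.

ΔKE lost ≈ 4060 J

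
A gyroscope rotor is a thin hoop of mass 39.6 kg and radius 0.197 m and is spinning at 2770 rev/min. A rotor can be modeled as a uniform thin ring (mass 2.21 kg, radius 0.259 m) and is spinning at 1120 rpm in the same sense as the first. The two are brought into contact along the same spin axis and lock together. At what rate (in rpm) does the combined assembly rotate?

|ω_f| ≈ 2620 rpm

The coupling torques are internal; angular momentum about the shared axis is conserved.
Moments of inertia: I_A = (39.6)(0.197)² = 1.537 kg·m²; I_B = (2.21)(0.259)² = 0.1482 kg·m².
Taking A's sense as positive: L = (1.537)(2770) + (0.1482)(1120) = 4423 kg·m²·rpm.
Combined I = 1.537 + 0.1482 = 1.685 kg·m².
ω_f = L / I = 4423 / 1.685 = 2625 rpm.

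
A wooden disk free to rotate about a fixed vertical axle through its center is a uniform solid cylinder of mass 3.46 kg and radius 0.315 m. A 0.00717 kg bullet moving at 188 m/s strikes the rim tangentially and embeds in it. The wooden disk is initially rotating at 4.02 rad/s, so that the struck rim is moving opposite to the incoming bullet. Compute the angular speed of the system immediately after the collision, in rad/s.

|ω_f| ≈ 1.54 rad/s

About the axle the impulsive forces during the collision are internal, so angular momentum about that axis is conserved.
I_p = ½(3.46)(0.315)² = 0.1717 kg·m². Taking the sense of the bullet's angular momentum as positive, L_{bullet} = m v R = (0.00717)(188)(0.315) = 0.4246 kg·m²/s.
L_i = −I_p ω_p + m v R = −(0.1717)(4.02) + 0.4246 = -0.2655 kg·m²/s.
After sticking, I_f = I_p + m R² = 0.1717 + (0.00717)(0.315)² = 0.1724 kg·m².
ω_f = L_i / I_f = -0.2655 / 0.1724 = -1.540 rad/s.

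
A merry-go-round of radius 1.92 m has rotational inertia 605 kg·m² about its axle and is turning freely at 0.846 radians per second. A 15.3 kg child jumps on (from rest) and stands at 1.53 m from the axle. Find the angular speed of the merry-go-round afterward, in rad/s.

No external torque acts about the axle; L_before = L_after.
Added inertia Σmr² = (15.3)(1.53)² = 35.82 kg·m²; I_f = 605.0 + 35.82 = 640.8 kg·m².
ω_f = I_p ω_i / I_f = (605.0)(0.846) / 640.8 = 0.7987 rad/s.

ω_f ≈ 0.799 rad/s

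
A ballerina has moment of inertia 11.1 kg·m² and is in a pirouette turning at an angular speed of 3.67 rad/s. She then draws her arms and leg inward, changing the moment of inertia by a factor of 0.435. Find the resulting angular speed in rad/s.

ω₂ ≈ 8.44 rad/s

No external torque acts about the spin axis, so angular momentum is conserved.
I₂ = 0.435 × 11.1 = 4.829 kg·m².
ω₂ = I₁ω₁ / I₂ = (11.10)(3.67 rad/s) / (4.829) = 8.437 rad/s.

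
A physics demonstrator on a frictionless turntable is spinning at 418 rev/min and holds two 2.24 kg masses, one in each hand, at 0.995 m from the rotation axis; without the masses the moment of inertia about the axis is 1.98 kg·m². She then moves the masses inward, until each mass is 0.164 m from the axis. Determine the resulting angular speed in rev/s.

With no external torque about the axis, L is conserved: I₁ω₁ = I₂ω₂.
I₁ = 1.98 + 2(2.24)(0.995)² = 6.415 kg·m²; I₂ = 1.98 + 2(2.24)(0.164)² = 2.100 kg·m².
ω₂ = I₁ω₁ / I₂ = (6.415)(418 rpm) / (2.100) = 1277 rpm = 21.28 rev/s.

ω₂ ≈ 21.3 rev/s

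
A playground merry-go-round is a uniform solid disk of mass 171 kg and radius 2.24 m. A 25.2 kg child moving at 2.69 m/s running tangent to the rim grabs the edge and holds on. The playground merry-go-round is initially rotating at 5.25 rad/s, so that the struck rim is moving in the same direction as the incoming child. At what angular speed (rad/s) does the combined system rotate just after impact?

|ω_f| ≈ 4.33 rad/s

The axle reaction passes through the axle and exerts no torque about it; angular momentum about the axle is conserved through the impact.
I_p = ½(171)(2.24)² = 429.0 kg·m². Taking the sense of the child's angular momentum as positive, L_{child} = m v R = (25.2)(2.69)(2.24) = 151.8 kg·m²/s.
L_i = +I_p ω_p + m v R = +(429.0)(5.25) + 151.8 = 2404 kg·m²/s.
After sticking, I_f = I_p + m R² = 429.0 + (25.2)(2.24)² = 555.4 kg·m².
ω_f = L_i / I_f = 2404 / 555.4 = 4.328 rad/s.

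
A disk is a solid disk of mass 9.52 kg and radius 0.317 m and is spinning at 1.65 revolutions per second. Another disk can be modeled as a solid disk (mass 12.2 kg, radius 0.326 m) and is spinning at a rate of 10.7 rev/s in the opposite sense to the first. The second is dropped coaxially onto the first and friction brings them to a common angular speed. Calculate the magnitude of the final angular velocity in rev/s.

No external torque acts about the common axis, so total angular momentum is conserved.
Moments of inertia: I_A = ½(9.52)(0.317)² = 0.4783 kg·m²; I_B = ½(12.2)(0.326)² = 0.6483 kg·m².
Taking A's sense as positive: L = (0.4783)(1.65) − (0.6483)(10.7) = -6.147 kg·m²·rev/s.
Combined I = 0.4783 + 0.6483 = 1.127 kg·m².
ω_f = L / I = -6.147 / 1.127 = -5.457 rev/s.

|ω_f| ≈ 5.46 rev/s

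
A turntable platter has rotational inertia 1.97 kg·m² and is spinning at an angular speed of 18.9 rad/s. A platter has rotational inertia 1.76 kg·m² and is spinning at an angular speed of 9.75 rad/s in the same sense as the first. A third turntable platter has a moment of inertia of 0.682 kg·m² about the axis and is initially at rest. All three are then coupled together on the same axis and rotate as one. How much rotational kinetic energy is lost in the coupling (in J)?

No external torque acts about the common axis, so total angular momentum is conserved.
Taking A's sense as positive: L = (1.970)(18.9) + (1.760)(9.75) = 54.39 kg·m²·rad/s.
Combined I = 1.970 + 1.760 + 0.6820 = 4.412 kg·m².
ω_f = L / I = 54.39 / 4.412 = 12.33 rad/s.
KE_i = ½ΣIω² = 435.5 J; KE_f = ½(4.412)(12.33)² = 335.3 J.

ΔKE lost ≈ 100 J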